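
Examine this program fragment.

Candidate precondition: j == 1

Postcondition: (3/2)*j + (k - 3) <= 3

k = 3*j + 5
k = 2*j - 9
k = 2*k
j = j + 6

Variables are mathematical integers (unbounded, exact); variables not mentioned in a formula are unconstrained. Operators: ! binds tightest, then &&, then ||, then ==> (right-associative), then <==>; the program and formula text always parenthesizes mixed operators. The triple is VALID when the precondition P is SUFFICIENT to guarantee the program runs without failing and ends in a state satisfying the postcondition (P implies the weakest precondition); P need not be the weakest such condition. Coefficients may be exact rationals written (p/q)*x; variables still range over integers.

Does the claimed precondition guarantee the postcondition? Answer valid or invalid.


Working backward. After the program, the postcondition (3/2)*j + (k - 3) <= 3 must hold; in canonical form it is (3/2)*j + k <= 6.
Before j := j + 6: (3/2)*j + k <= -3
Before k := 2*k: (3/2)*j + 2*k <= -3
Before k := 2*j - 9: (11/2)*j <= 15
Before k := 3*j + 5: (11/2)*j <= 15
The weakest precondition is (11/2)*j <= 15.
Check whether j == 1 implies it.
Every state satisfying the precondition satisfies the weakest precondition: the implication holds.
Answer: valid


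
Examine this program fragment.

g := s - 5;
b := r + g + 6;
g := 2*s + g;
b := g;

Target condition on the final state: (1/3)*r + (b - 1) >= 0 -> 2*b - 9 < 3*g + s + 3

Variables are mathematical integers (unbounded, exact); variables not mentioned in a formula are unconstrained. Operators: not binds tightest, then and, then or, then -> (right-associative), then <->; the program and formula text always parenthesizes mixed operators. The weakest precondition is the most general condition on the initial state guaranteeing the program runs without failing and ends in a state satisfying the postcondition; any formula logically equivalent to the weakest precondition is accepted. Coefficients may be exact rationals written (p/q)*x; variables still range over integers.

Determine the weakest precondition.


Working backward. After the program, the postcondition (1/3)*r + (b - 1) >= 0 -> 2*b - 9 < 3*g + s + 3 must hold; in canonical form it is b + (1/3)*r >= 1 -> 2*b < 3*g + s + 12.
Before b := g: g + (1/3)*r >= 1 -> g + s > -12
Before g := 2*s + g: g + (1/3)*r + 2*s >= 1 -> g + 3*s > -12
Before b := r + g + 6: g + (1/3)*r + 2*s >= 1 -> g + 3*s > -12
Before g := s - 5: (1/3)*r + 3*s >= 6 -> 4*s > -7
Answer: WP = (1/3)*r + 3*s >= 6 -> 4*s > -7


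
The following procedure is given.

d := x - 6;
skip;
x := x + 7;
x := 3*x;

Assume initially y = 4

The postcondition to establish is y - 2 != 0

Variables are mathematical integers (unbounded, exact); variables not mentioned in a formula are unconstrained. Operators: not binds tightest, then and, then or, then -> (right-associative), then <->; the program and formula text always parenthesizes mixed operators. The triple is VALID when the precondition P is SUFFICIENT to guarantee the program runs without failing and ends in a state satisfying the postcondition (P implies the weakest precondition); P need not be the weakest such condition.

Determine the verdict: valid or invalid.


Working backward. After the program, the postcondition y - 2 != 0 must hold; in canonical form it is y != 2.
Before x := 3*x: y != 2
Before x := x + 7: y != 2
Before skip: y != 2
Before d := x - 6: y != 2
The weakest precondition is y != 2.
Check whether y = 4 implies it.
Every state satisfying the precondition satisfies the weakest precondition: the implication holds.
Answer: valid


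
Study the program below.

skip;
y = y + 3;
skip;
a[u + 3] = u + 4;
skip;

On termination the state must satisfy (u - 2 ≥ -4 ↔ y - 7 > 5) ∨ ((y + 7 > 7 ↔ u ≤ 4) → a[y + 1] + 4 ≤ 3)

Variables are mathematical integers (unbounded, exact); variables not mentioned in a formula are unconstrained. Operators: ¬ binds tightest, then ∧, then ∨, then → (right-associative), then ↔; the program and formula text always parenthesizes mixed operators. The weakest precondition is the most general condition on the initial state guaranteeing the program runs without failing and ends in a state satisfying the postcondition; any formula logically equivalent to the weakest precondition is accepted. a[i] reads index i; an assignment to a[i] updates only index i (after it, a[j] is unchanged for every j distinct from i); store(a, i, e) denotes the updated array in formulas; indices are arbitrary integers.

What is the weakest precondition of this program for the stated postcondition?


Working backward. After the program, the postcondition (u - 2 ≥ -4 ↔ y - 7 > 5) ∨ ((y + 7 > 7 ↔ u ≤ 4) → a[y + 1] + 4 ≤ 3) must hold; in canonical form it is (u ≥ -2 ↔ y > 12) ∨ ((y > 0 ↔ u ≤ 4) → a[y + 1] ≤ -1).
Before skip: (u ≥ -2 ↔ y > 12) ∨ ((y > 0 ↔ u ≤ 4) → a[y + 1] ≤ -1)
Before a[u + 3] := u + 4: (u ≥ -2 ↔ y > 12) ∨ ((y > 0 ↔ u ≤ 4) → store(a, u + 3, u + 4)[y + 1] ≤ -1)
Before skip: (u ≥ -2 ↔ y > 12) ∨ ((y > 0 ↔ u ≤ 4) → store(a, u + 3, u + 4)[y + 1] ≤ -1)
Before y := y + 3: (u ≥ -2 ↔ y > 9) ∨ ((y > -3 ↔ u ≤ 4) → store(a, u + 3, u + 4)[y + 4] ≤ -1)
Before skip: (u ≥ -2 ↔ y > 9) ∨ ((y > -3 ↔ u ≤ 4) → store(a, u + 3, u + 4)[y + 4] ≤ -1)
Answer: WP = (u ≥ -2 ↔ y > 9) ∨ ((y > -3 ↔ u ≤ 4) → store(a, u + 3, u + 4)[y + 4] ≤ -1)


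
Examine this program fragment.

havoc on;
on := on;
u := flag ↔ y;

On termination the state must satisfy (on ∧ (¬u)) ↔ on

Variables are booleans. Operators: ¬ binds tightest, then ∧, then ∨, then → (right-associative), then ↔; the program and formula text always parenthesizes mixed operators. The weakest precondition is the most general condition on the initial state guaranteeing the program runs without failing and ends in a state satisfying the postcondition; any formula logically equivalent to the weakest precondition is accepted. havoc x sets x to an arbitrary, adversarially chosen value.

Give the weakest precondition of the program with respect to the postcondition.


Working backward. After the program, (on ∧ (¬u)) ↔ on must hold.
Before u := flag ↔ y: (on ∧ (¬(flag ↔ y))) ↔ on
Before on := on: (on ∧ (¬(flag ↔ y))) ↔ on
Before havoc on: ¬(flag ↔ y)
Answer: WP = ¬(flag ↔ y)


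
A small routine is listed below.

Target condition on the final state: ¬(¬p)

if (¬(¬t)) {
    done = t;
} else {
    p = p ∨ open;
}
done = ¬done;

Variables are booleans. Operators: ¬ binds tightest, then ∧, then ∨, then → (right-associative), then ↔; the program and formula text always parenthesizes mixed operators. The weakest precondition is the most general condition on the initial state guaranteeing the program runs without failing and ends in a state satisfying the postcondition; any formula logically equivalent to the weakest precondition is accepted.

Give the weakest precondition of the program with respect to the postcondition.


Working backward. After the program, the postcondition ¬(¬p) must hold; in canonical form it is p.
Before done := ¬done: p
Then branch requires p; else branch requires p ∨ open.
Before the if: (t → p) ∧ ((¬t) → (p ∨ open))
Answer: WP = (t → p) ∧ ((¬t) → (p ∨ open))


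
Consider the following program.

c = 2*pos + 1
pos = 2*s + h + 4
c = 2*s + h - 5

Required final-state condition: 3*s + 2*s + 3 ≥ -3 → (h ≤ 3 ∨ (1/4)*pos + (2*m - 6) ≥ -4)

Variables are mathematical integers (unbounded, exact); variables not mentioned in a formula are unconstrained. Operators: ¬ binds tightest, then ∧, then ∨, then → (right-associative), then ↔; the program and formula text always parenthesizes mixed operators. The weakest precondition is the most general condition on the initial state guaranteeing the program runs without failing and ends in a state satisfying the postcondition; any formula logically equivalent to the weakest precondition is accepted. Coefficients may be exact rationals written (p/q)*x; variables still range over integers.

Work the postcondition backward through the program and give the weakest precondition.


Working backward. After the program, the postcondition 3*s + 2*s + 3 ≥ -3 → (h ≤ 3 ∨ (1/4)*pos + (2*m - 6) ≥ -4) must hold; in canonical form it is 5*s ≥ -6 → (h ≤ 3 ∨ 2*m + (1/4)*pos ≥ 2).
Before c := 2*s + h - 5: 5*s ≥ -6 → (h ≤ 3 ∨ 2*m + (1/4)*pos ≥ 2)
Before pos := 2*s + h + 4: 5*s ≥ -6 → (h ≤ 3 ∨ (1/4)*h + 2*m + (1/2)*s ≥ 1)
Before c := 2*pos + 1: 5*s ≥ -6 → (h ≤ 3 ∨ (1/4)*h + 2*m + (1/2)*s ≥ 1)
Answer: WP = 5*s ≥ -6 → (h ≤ 3 ∨ (1/4)*h + 2*m + (1/2)*s ≥ 1)


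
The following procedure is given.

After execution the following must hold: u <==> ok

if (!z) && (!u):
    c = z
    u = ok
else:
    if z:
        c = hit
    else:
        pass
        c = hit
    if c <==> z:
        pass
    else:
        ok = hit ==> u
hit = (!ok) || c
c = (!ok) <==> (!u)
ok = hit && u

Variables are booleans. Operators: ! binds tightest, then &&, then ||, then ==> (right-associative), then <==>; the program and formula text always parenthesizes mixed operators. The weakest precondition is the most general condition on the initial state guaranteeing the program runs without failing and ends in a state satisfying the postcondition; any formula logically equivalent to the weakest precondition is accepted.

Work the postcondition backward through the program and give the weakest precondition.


Working backward. After the program, u <==> ok must hold.
Before ok := hit && u: u <==> (hit && u)
Before c := (!ok) <==> (!u): u <==> (hit && u)
Before hit := (!ok) || c: u <==> (((!ok) || c) && u)
Then branch requires ok <==> (((!ok) || z) && ok); else branch requires (z ==> (((hit <==> z) ==> (u <==> (((!ok) || hit) && u))) && ((!(hit <==> z)) ==> (u <==> (((!(hit ==> u)) || hit) && u))))) && ((!z) ==> (((hit <==> z) ==> (u <==> (((!ok) || hit) && u))) && ((!(hit <==> z)) ==> (u <==> (((!(hit ==> u)) || hit) && u))))).
Before the if: (((!z) && (!u)) ==> (ok <==> (((!ok) || z) && ok))) && ((!((!z) && (!u))) ==> ((z ==> (((hit <==> z) ==> (u <==> (((!ok) || hit) && u))) && ((!(hit <==> z)) ==> (u <==> (((!(hit ==> u)) || hit) && u))))) && ((!z) ==> (((hit <==> z) ==> (u <==> (((!ok) || hit) && u))) && ((!(hit <==> z)) ==> (u <==> (((!(hit ==> u)) || hit) && u)))))))
Answer: WP = (((!z) && (!u)) ==> (ok <==> (((!ok) || z) && ok))) && ((!((!z) && (!u))) ==> ((z ==> (((hit <==> z) ==> (u <==> (((!ok) || hit) && u))) && ((!(hit <==> z)) ==> (u <==> (((!(hit ==> u)) || hit) && u))))) && ((!z) ==> (((hit <==> z) ==> (u <==> (((!ok) || hit) && u))) && ((!(hit <==> z)) ==> (u <==> (((!(hit ==> u)) || hit) && u)))))))


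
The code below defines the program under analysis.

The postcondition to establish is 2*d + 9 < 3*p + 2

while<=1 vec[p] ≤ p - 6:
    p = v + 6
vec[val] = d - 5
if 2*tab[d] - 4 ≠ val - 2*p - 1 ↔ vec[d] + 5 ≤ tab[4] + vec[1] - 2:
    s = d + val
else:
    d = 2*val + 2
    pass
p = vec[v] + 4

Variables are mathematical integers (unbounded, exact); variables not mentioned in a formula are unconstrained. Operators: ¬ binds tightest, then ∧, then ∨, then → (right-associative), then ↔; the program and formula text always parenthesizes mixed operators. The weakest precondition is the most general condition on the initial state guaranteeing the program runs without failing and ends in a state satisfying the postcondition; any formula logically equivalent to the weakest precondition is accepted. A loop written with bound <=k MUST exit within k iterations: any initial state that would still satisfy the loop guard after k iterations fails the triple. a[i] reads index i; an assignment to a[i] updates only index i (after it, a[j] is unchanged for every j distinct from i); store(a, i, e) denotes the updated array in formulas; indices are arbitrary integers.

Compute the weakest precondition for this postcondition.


Working backward. After the program, the postcondition 2*d + 9 < 3*p + 2 must hold; in canonical form it is 2*d < 3*p - 7.
Before p := vec[v] + 4: 2*d < 3*vec[v] + 5
Then branch requires 2*d < 3*vec[v] + 5; else branch requires 4*val < 3*vec[v] + 1.
Before the if: ((2*tab[d] + 2*p ≠ val + 3 ↔ vec[d] ≤ tab[4] + vec[1] - 7) → 2*d < 3*vec[v] + 5) ∧ ((¬(2*tab[d] + 2*p ≠ val + 3 ↔ vec[d] ≤ tab[4] + vec[1] - 7)) → 4*val < 3*vec[v] + 1)
Before vec[val] := d - 5: ((2*tab[d] + 2*p ≠ val + 3 ↔ store(vec, val, d - 5)[d] ≤ tab[4] + store(vec, val, d - 5)[1] - 7) → 2*d < 3*store(vec, val, d - 5)[v] + 5) ∧ ((¬(2*tab[d] + 2*p ≠ val + 3 ↔ store(vec, val, d - 5)[d] ≤ tab[4] + store(vec, val, d - 5)[1] - 7)) → 4*val < 3*store(vec, val, d - 5)[v] + 1)
Before the loop (bound <=1), unroll the exhaustion recursion (WP_0 = exit-now case; WP_j = one more guarded iteration, up to j = 1):
  WP_0: (¬(vec[p] ≤ p - 6)) ∧ ((2*tab[d] + 2*p ≠ val + 3 ↔ store(vec, val, d - 5)[d] ≤ tab[4] + store(vec, val, d - 5)[1] - 7) → 2*d < 3*store(vec, val, d - 5)[v] + 5) ∧ ((¬(2*tab[d] + 2*p ≠ val + 3 ↔ store(vec, val, d - 5)[d] ≤ tab[4] + store(vec, val, d - 5)[1] - 7)) → 4*val < 3*store(vec, val, d - 5)[v] + 1)
  WP_1: (vec[p] ≤ p - 6 → ((¬(vec[v + 6] ≤ v)) ∧ ((2*tab[d] + 2*v ≠ val - 9 ↔ store(vec, val, d - 5)[d] ≤ tab[4] + store(vec, val, d - 5)[1] - 7) → 2*d < 3*store(vec, val, d - 5)[v] + 5) ∧ ((¬(2*tab[d] + 2*v ≠ val - 9 ↔ store(vec, val, d - 5)[d] ≤ tab[4] + store(vec, val, d - 5)[1] - 7)) → 4*val < 3*store(vec, val, d - 5)[v] + 1))) ∧ ((¬(vec[p] ≤ p - 6)) → (((2*tab[d] + 2*p ≠ val + 3 ↔ store(vec, val, d - 5)[d] ≤ tab[4] + store(vec, val, d - 5)[1] - 7) → 2*d < 3*store(vec, val, d - 5)[v] + 5) ∧ ((¬(2*tab[d] + 2*p ≠ val + 3 ↔ store(vec, val, d - 5)[d] ≤ tab[4] + store(vec, val, d - 5)[1] - 7)) → 4*val < 3*store(vec, val, d - 5)[v] + 1)))
So before the loop: (vec[p] ≤ p - 6 → ((¬(vec[v + 6] ≤ v)) ∧ ((2*tab[d] + 2*v ≠ val - 9 ↔ store(vec, val, d - 5)[d] ≤ tab[4] + store(vec, val, d - 5)[1] - 7) → 2*d < 3*store(vec, val, d - 5)[v] + 5) ∧ ((¬(2*tab[d] + 2*v ≠ val - 9 ↔ store(vec, val, d - 5)[d] ≤ tab[4] + store(vec, val, d - 5)[1] - 7)) → 4*val < 3*store(vec, val, d - 5)[v] + 1))) ∧ ((¬(vec[p] ≤ p - 6)) → (((2*tab[d] + 2*p ≠ val + 3 ↔ store(vec, val, d - 5)[d] ≤ tab[4] + store(vec, val, d - 5)[1] - 7) → 2*d < 3*store(vec, val, d - 5)[v] + 5) ∧ ((¬(2*tab[d] + 2*p ≠ val + 3 ↔ store(vec, val, d - 5)[d] ≤ tab[4] + store(vec, val, d - 5)[1] - 7)) → 4*val < 3*store(vec, val, d - 5)[v] + 1)))
Answer: WP = (vec[p] ≤ p - 6 → ((¬(vec[v + 6] ≤ v)) ∧ ((2*tab[d] + 2*v ≠ val - 9 ↔ store(vec, val, d - 5)[d] ≤ tab[4] + store(vec, val, d - 5)[1] - 7) → 2*d < 3*store(vec, val, d - 5)[v] + 5) ∧ ((¬(2*tab[d] + 2*v ≠ val - 9 ↔ store(vec, val, d - 5)[d] ≤ tab[4] + store(vec, val, d - 5)[1] - 7)) → 4*val < 3*store(vec, val, d - 5)[v] + 1))) ∧ ((¬(vec[p] ≤ p - 6)) → (((2*tab[d] + 2*p ≠ val + 3 ↔ store(vec, val, d - 5)[d] ≤ tab[4] + store(vec, val, d - 5)[1] - 7) → 2*d < 3*store(vec, val, d - 5)[v] + 5) ∧ ((¬(2*tab[d] + 2*p ≠ val + 3 ↔ store(vec, val, d - 5)[d] ≤ tab[4] + store(vec, val, d - 5)[1] - 7)) → 4*val < 3*store(vec, val, d - 5)[v] + 1)))


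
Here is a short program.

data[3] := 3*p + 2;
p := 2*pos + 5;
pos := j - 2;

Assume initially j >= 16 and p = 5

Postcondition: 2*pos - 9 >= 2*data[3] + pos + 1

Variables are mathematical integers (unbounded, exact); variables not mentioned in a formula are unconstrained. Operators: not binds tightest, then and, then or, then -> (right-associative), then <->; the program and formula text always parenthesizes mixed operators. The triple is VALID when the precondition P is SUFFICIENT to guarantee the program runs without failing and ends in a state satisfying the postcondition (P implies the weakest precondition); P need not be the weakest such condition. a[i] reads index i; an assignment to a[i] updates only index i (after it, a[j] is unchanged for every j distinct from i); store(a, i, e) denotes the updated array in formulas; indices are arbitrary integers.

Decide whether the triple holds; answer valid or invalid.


Working backward. After the program, the postcondition 2*pos - 9 >= 2*data[3] + pos + 1 must hold; in canonical form it is pos >= 2*data[3] + 10.
Before pos := j - 2: j >= 2*data[3] + 12
Before p := 2*pos + 5: j >= 2*data[3] + 12
Before data[3] := 3*p + 2: j >= 6*p + 16
The weakest precondition is j >= 6*p + 16.
Check whether j >= 16 and p = 5 implies it.
Countermodel: at the initial state j = 16, p = 5, the precondition holds but the weakest precondition fails.
Answer: invalid


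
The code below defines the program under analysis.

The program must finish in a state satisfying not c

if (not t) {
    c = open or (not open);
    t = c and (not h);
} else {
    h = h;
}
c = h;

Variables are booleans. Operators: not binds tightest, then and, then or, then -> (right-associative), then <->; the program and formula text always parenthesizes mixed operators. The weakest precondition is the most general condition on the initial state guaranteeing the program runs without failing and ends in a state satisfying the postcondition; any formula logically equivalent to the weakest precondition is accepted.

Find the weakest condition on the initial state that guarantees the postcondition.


Working backward. After the program, not c must hold.
Before c := h: not h
Then branch requires not h; else branch requires not h.
Before the if: ((not t) -> (not h)) and (t -> (not h))
Answer: WP = ((not t) -> (not h)) and (t -> (not h))


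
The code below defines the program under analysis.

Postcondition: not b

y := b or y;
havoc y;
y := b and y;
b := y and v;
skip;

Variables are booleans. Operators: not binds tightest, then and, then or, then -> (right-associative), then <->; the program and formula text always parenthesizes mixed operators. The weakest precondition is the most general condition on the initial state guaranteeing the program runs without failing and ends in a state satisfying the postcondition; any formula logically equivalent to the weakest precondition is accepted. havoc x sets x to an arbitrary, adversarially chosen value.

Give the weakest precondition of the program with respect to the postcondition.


Working backward. After the program, not b must hold.
Before skip: not b
Before b := y and v: not (y and v)
Before y := b and y: not (b and y and v)
Before havoc y: not (b and v)
Before y := b or y: not (b and v)
Answer: WP = not (b and v)


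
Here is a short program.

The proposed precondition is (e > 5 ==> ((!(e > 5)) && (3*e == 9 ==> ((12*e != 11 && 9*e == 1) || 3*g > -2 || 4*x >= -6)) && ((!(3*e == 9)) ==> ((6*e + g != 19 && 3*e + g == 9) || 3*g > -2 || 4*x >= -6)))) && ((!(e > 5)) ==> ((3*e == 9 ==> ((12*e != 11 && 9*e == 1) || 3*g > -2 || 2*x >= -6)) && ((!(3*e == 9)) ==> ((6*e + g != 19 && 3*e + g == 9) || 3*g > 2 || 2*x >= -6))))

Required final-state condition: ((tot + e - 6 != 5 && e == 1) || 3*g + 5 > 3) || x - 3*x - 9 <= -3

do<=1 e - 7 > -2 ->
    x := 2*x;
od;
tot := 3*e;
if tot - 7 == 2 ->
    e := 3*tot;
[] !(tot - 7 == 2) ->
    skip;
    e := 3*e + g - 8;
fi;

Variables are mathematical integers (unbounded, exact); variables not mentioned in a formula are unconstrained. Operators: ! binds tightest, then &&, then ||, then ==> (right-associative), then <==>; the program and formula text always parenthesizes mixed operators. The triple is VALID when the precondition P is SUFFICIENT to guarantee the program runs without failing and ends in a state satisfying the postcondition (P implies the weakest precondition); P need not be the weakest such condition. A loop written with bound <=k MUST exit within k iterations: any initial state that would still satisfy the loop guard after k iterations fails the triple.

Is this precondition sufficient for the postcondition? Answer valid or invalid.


Working backward. After the program, the postcondition ((tot + e - 6 != 5 && e == 1) || 3*g + 5 > 3) || x - 3*x - 9 <= -3 must hold; in canonical form it is (e + tot != 11 && e == 1) || 3*g > -2 || 2*x >= -6.
Then branch requires (4*tot != 11 && 3*tot == 1) || 3*g > -2 || 2*x >= -6; else branch requires (3*e + g + tot != 19 && 3*e + g == 9) || 3*g > -2 || 2*x >= -6.
Before the if: (tot == 9 ==> ((4*tot != 11 && 3*tot == 1) || 3*g > -2 || 2*x >= -6)) && ((!(tot == 9)) ==> ((3*e + g + tot != 19 && 3*e + g == 9) || 3*g > -2 || 2*x >= -6))
Before tot := 3*e: (3*e == 9 ==> ((12*e != 11 && 9*e == 1) || 3*g > -2 || 2*x >= -6)) && ((!(3*e == 9)) ==> ((6*e + g != 19 && 3*e + g == 9) || 3*g > -2 || 2*x >= -6))
Before the loop (bound <=1), unroll the exhaustion recursion (WP_0 = exit-now case; WP_j = one more guarded iteration, up to j = 1):
  WP_0: (!(e > 5)) && (3*e == 9 ==> ((12*e != 11 && 9*e == 1) || 3*g > -2 || 2*x >= -6)) && ((!(3*e == 9)) ==> ((6*e + g != 19 && 3*e + g == 9) || 3*g > -2 || 2*x >= -6))
  WP_1: (e > 5 ==> ((!(e > 5)) && (3*e == 9 ==> ((12*e != 11 && 9*e == 1) || 3*g > -2 || 4*x >= -6)) && ((!(3*e == 9)) ==> ((6*e + g != 19 && 3*e + g == 9) || 3*g > -2 || 4*x >= -6)))) && ((!(e > 5)) ==> ((3*e == 9 ==> ((12*e != 11 && 9*e == 1) || 3*g > -2 || 2*x >= -6)) && ((!(3*e == 9)) ==> ((6*e + g != 19 && 3*e + g == 9) || 3*g > -2 || 2*x >= -6))))
So before the loop: (e > 5 ==> ((!(e > 5)) && (3*e == 9 ==> ((12*e != 11 && 9*e == 1) || 3*g > -2 || 4*x >= -6)) && ((!(3*e == 9)) ==> ((6*e + g != 19 && 3*e + g == 9) || 3*g > -2 || 4*x >= -6)))) && ((!(e > 5)) ==> ((3*e == 9 ==> ((12*e != 11 && 9*e == 1) || 3*g > -2 || 2*x >= -6)) && ((!(3*e == 9)) ==> ((6*e + g != 19 && 3*e + g == 9) || 3*g > -2 || 2*x >= -6))))
The weakest precondition is (e > 5 ==> ((!(e > 5)) && (3*e == 9 ==> ((12*e != 11 && 9*e == 1) || 3*g > -2 || 4*x >= -6)) && ((!(3*e == 9)) ==> ((6*e + g != 19 && 3*e + g == 9) || 3*g > -2 || 4*x >= -6)))) && ((!(e > 5)) ==> ((3*e == 9 ==> ((12*e != 11 && 9*e == 1) || 3*g > -2 || 2*x >= -6)) && ((!(3*e == 9)) ==> ((6*e + g != 19 && 3*e + g == 9) || 3*g > -2 || 2*x >= -6)))).
Check whether (e > 5 ==> ((!(e > 5)) && (3*e == 9 ==> ((12*e != 11 && 9*e == 1) || 3*g > -2 || 4*x >= -6)) && ((!(3*e == 9)) ==> ((6*e + g != 19 && 3*e + g == 9) || 3*g > -2 || 4*x >= -6)))) && ((!(e > 5)) ==> ((3*e == 9 ==> ((12*e != 11 && 9*e == 1) || 3*g > -2 || 2*x >= -6)) && ((!(3*e == 9)) ==> ((6*e + g != 19 && 3*e + g == 9) || 3*g > 2 || 2*x >= -6)))) implies it.
Every state satisfying the precondition satisfies the weakest precondition: the implication holds.
Answer: valid


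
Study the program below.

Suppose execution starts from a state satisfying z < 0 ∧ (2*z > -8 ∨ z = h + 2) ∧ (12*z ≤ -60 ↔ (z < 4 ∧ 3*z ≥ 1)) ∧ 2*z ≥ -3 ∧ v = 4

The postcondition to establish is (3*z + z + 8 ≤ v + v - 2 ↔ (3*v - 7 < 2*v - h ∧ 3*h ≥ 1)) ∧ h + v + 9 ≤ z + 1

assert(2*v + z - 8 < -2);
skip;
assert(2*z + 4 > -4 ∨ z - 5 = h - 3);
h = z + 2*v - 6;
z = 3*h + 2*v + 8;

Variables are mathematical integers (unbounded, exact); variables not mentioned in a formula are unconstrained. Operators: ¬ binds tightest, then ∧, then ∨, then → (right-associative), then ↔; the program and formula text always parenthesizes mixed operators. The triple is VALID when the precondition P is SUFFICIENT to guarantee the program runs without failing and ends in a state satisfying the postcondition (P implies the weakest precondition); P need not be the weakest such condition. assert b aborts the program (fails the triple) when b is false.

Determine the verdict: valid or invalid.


Working backward. After the program, the postcondition (3*z + z + 8 ≤ v + v - 2 ↔ (3*v - 7 < 2*v - h ∧ 3*h ≥ 1)) ∧ h + v + 9 ≤ z + 1 must hold; in canonical form it is (4*z ≤ 2*v - 10 ↔ (h + v < 7 ∧ 3*h ≥ 1)) ∧ h + v ≤ z - 8.
Before z := 3*h + 2*v + 8: (12*h + 6*v ≤ -42 ↔ (h + v < 7 ∧ 3*h ≥ 1)) ∧ 2*h + v ≥ 0
Before h := z + 2*v - 6: (30*v + 12*z ≤ 30 ↔ (3*v + z < 13 ∧ 6*v + 3*z ≥ 19)) ∧ 5*v + 2*z ≥ 12
Before assert 2*z + 4 > -4 ∨ z - 5 = h - 3: (2*z > -8 ∨ z = h + 2) ∧ (30*v + 12*z ≤ 30 ↔ (3*v + z < 13 ∧ 6*v + 3*z ≥ 19)) ∧ 5*v + 2*z ≥ 12
Before skip: (2*z > -8 ∨ z = h + 2) ∧ (30*v + 12*z ≤ 30 ↔ (3*v + z < 13 ∧ 6*v + 3*z ≥ 19)) ∧ 5*v + 2*z ≥ 12
Before assert 2*v + z - 8 < -2: 2*v + z < 6 ∧ (2*z > -8 ∨ z = h + 2) ∧ (30*v + 12*z ≤ 30 ↔ (3*v + z < 13 ∧ 6*v + 3*z ≥ 19)) ∧ 5*v + 2*z ≥ 12
The weakest precondition is 2*v + z < 6 ∧ (2*z > -8 ∨ z = h + 2) ∧ (30*v + 12*z ≤ 30 ↔ (3*v + z < 13 ∧ 6*v + 3*z ≥ 19)) ∧ 5*v + 2*z ≥ 12.
Check whether z < 0 ∧ (2*z > -8 ∨ z = h + 2) ∧ (12*z ≤ -60 ↔ (z < 4 ∧ 3*z ≥ 1)) ∧ 2*z ≥ -3 ∧ v = 4 implies it.
Countermodel: at the initial state h = -3, v = 4, z = -1, the precondition holds but the weakest precondition fails.
Answer: invalid


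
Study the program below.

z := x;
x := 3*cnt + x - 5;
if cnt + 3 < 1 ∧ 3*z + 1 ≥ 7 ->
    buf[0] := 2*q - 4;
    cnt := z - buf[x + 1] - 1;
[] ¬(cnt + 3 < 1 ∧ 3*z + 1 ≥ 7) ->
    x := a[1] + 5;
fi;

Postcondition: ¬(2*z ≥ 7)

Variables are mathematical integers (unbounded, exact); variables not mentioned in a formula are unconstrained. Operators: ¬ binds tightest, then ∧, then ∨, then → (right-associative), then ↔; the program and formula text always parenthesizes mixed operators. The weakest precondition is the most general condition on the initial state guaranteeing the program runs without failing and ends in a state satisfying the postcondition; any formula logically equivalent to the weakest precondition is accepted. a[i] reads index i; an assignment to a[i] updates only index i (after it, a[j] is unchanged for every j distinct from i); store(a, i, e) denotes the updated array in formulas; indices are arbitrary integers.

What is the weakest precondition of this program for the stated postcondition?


Working backward. After the program, ¬(2*z ≥ 7) must hold.
Then branch requires ¬(2*z ≥ 7); else branch requires ¬(2*z ≥ 7).
Before the if: ((cnt < -2 ∧ 3*z ≥ 6) → (¬(2*z ≥ 7))) ∧ ((¬(cnt < -2 ∧ 3*z ≥ 6)) → (¬(2*z ≥ 7)))
Before x := 3*cnt + x - 5: ((cnt < -2 ∧ 3*z ≥ 6) → (¬(2*z ≥ 7))) ∧ ((¬(cnt < -2 ∧ 3*z ≥ 6)) → (¬(2*z ≥ 7)))
Before z := x: ((cnt < -2 ∧ 3*x ≥ 6) → (¬(2*x ≥ 7))) ∧ ((¬(cnt < -2 ∧ 3*x ≥ 6)) → (¬(2*x ≥ 7)))
Answer: WP = ((cnt < -2 ∧ 3*x ≥ 6) → (¬(2*x ≥ 7))) ∧ ((¬(cnt < -2 ∧ 3*x ≥ 6)) → (¬(2*x ≥ 7)))


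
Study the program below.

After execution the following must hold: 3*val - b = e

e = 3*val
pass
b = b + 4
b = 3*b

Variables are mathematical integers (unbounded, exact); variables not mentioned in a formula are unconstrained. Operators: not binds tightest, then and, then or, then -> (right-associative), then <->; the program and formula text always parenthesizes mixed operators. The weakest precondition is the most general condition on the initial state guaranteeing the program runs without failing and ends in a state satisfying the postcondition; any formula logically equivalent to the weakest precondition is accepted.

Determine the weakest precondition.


Working backward. After the program, the postcondition 3*val - b = e must hold; in canonical form it is 3*val = b + e.
Before b := 3*b: 3*val = 3*b + e
Before b := b + 4: 3*val = 3*b + e + 12
Before skip: 3*val = 3*b + e + 12
Before e := 3*val: 3*b = -12
Answer: WP = 3*b = -12


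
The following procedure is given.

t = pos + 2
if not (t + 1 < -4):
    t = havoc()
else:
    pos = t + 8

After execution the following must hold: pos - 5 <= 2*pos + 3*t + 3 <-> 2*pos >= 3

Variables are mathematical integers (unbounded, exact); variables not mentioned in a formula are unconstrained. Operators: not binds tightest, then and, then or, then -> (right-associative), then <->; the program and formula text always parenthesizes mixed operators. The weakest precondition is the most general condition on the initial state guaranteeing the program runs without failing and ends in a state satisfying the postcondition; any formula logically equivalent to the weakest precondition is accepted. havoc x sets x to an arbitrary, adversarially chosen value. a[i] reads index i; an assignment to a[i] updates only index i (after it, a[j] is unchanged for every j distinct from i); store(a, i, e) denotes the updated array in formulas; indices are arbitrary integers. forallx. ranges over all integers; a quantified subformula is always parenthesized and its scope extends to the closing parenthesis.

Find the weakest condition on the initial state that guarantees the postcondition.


Working backward. After the program, the postcondition pos - 5 <= 2*pos + 3*t + 3 <-> 2*pos >= 3 must hold; in canonical form it is pos + 3*t >= -8 <-> 2*pos >= 3.
Then branch requires forall t_1. (pos + 3*t_1 >= -8 <-> 2*pos >= 3); else branch requires 4*t >= -16 <-> 2*t >= -13.
Before the if: ((not (t < -5)) -> (forall t_1. (pos + 3*t_1 >= -8 <-> 2*pos >= 3))) and (t < -5 -> (4*t >= -16 <-> 2*t >= -13))
Before t := pos + 2: ((not (pos < -7)) -> (forall t_1. (pos + 3*t_1 >= -8 <-> 2*pos >= 3))) and (pos < -7 -> (4*pos >= -24 <-> 2*pos >= -17))
Answer: WP = ((not (pos < -7)) -> (forall t_1. (pos + 3*t_1 >= -8 <-> 2*pos >= 3))) and (pos < -7 -> (4*pos >= -24 <-> 2*pos >= -17))


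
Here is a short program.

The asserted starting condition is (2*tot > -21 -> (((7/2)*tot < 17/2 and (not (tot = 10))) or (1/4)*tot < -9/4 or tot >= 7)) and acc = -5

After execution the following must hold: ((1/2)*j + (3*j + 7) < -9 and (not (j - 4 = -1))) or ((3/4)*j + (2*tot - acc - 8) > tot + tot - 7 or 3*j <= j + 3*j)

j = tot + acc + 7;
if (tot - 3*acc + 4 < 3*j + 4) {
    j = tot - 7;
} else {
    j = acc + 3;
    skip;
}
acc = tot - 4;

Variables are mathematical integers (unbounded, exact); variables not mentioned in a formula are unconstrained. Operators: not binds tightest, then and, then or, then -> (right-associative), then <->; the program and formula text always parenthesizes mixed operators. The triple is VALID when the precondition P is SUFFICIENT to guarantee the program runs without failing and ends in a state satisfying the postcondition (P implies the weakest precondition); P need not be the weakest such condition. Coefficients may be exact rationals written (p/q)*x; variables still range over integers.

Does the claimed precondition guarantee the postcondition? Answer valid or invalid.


Working backward. After the program, the postcondition ((1/2)*j + (3*j + 7) < -9 and (not (j - 4 = -1))) or ((3/4)*j + (2*tot - acc - 8) > tot + tot - 7 or 3*j <= j + 3*j) must hold; in canonical form it is ((7/2)*j < -16 and (not (j = 3))) or (3/4)*j > acc + 1 or j >= 0.
Before acc := tot - 4: ((7/2)*j < -16 and (not (j = 3))) or (3/4)*j > tot - 3 or j >= 0
Then branch requires ((7/2)*tot < 17/2 and (not (tot = 10))) or (1/4)*tot < -9/4 or tot >= 7; else branch requires ((7/2)*acc < -53/2 and (not (acc = 0))) or (3/4)*acc > tot - 21/4 or acc >= -3.
Before the if: (tot < 3*acc + 3*j -> (((7/2)*tot < 17/2 and (not (tot = 10))) or (1/4)*tot < -9/4 or tot >= 7)) and ((not (tot < 3*acc + 3*j)) -> (((7/2)*acc < -53/2 and (not (acc = 0))) or (3/4)*acc > tot - 21/4 or acc >= -3))
Before j := tot + acc + 7: (6*acc + 2*tot > -21 -> (((7/2)*tot < 17/2 and (not (tot = 10))) or (1/4)*tot < -9/4 or tot >= 7)) and ((not (6*acc + 2*tot > -21)) -> (((7/2)*acc < -53/2 and (not (acc = 0))) or (3/4)*acc > tot - 21/4 or acc >= -3))
The weakest precondition is (6*acc + 2*tot > -21 -> (((7/2)*tot < 17/2 and (not (tot = 10))) or (1/4)*tot < -9/4 or tot >= 7)) and ((not (6*acc + 2*tot > -21)) -> (((7/2)*acc < -53/2 and (not (acc = 0))) or (3/4)*acc > tot - 21/4 or acc >= -3)).
Check whether (2*tot > -21 -> (((7/2)*tot < 17/2 and (not (tot = 10))) or (1/4)*tot < -9/4 or tot >= 7)) and acc = -5 implies it.
Countermodel: at the initial state acc = -5, tot = 2, the precondition holds but the weakest precondition fails.
Answer: invalid


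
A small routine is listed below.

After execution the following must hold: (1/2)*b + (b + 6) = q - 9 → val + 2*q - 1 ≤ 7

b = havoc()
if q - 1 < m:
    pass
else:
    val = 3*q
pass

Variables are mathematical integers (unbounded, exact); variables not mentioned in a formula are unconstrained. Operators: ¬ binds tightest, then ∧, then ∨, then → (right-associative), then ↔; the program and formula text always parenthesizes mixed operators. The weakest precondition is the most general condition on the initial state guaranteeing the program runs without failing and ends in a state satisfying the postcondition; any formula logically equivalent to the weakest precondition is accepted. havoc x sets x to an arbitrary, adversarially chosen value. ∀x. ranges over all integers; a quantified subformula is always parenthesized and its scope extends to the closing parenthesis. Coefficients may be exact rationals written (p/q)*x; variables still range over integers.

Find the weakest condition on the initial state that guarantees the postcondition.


Working backward. After the program, the postcondition (1/2)*b + (b + 6) = q - 9 → val + 2*q - 1 ≤ 7 must hold; in canonical form it is (3/2)*b = q - 15 → 2*q + val ≤ 8.
Before skip: (3/2)*b = q - 15 → 2*q + val ≤ 8
Then branch requires (3/2)*b = q - 15 → 2*q + val ≤ 8; else branch requires (3/2)*b = q - 15 → 5*q ≤ 8.
Before the if: (q < m + 1 → ((3/2)*b = q - 15 → 2*q + val ≤ 8)) ∧ ((¬(q < m + 1)) → ((3/2)*b = q - 15 → 5*q ≤ 8))
Before havoc b: ∀b_1. ((q < m + 1 → ((3/2)*b_1 = q - 15 → 2*q + val ≤ 8)) ∧ ((¬(q < m + 1)) → ((3/2)*b_1 = q - 15 → 5*q ≤ 8)))
Answer: WP = ∀b_1. ((q < m + 1 → ((3/2)*b_1 = q - 15 → 2*q + val ≤ 8)) ∧ ((¬(q < m + 1)) → ((3/2)*b_1 = q - 15 → 5*q ≤ 8)))


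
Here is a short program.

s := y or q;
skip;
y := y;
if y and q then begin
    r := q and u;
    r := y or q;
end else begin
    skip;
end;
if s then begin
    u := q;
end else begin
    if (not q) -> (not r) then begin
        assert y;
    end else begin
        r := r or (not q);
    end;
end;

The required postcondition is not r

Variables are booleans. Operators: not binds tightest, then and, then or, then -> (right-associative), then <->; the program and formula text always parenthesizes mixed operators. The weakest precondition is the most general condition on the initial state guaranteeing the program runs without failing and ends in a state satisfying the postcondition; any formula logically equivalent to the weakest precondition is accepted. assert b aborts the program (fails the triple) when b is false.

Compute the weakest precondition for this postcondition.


Working backward. After the program, not r must hold.
Then branch requires not r; else branch requires (((not q) -> (not r)) -> (y and (not r))) and ((not ((not q) -> (not r))) -> (not (r or (not q)))).
Before the if: (s -> (not r)) and ((not s) -> ((((not q) -> (not r)) -> (y and (not r))) and ((not ((not q) -> (not r))) -> (not (r or (not q))))))
Then branch requires (s -> (not (y or q))) and ((not s) -> ((((not q) -> (not (y or q))) -> (y and (not (y or q)))) and ((not q) -> (not (y or q))))); else branch requires (s -> (not r)) and ((not s) -> ((((not q) -> (not r)) -> (y and (not r))) and ((not ((not q) -> (not r))) -> (not (r or (not q)))))).
Before the if: ((y and q) -> ((s -> (not (y or q))) and ((not s) -> ((((not q) -> (not (y or q))) -> (y and (not (y or q)))) and ((not q) -> (not (y or q))))))) and ((not (y and q)) -> ((s -> (not r)) and ((not s) -> ((((not q) -> (not r)) -> (y and (not r))) and ((not ((not q) -> (not r))) -> (not (r or (not q))))))))
Before y := y: ((y and q) -> ((s -> (not (y or q))) and ((not s) -> ((((not q) -> (not (y or q))) -> (y and (not (y or q)))) and ((not q) -> (not (y or q))))))) and ((not (y and q)) -> ((s -> (not r)) and ((not s) -> ((((not q) -> (not r)) -> (y and (not r))) and ((not ((not q) -> (not r))) -> (not (r or (not q))))))))
Before skip: ((y and q) -> ((s -> (not (y or q))) and ((not s) -> ((((not q) -> (not (y or q))) -> (y and (not (y or q)))) and ((not q) -> (not (y or q))))))) and ((not (y and q)) -> ((s -> (not r)) and ((not s) -> ((((not q) -> (not r)) -> (y and (not r))) and ((not ((not q) -> (not r))) -> (not (r or (not q))))))))
Before s := y or q: ((y and q) -> (((y or q) -> (not (y or q))) and ((not (y or q)) -> ((((not q) -> (not (y or q))) -> (y and (not (y or q)))) and ((not q) -> (not (y or q))))))) and ((not (y and q)) -> (((y or q) -> (not r)) and ((not (y or q)) -> ((((not q) -> (not r)) -> (y and (not r))) and ((not ((not q) -> (not r))) -> (not (r or (not q))))))))
Answer: WP = ((y and q) -> (((y or q) -> (not (y or q))) and ((not (y or q)) -> ((((not q) -> (not (y or q))) -> (y and (not (y or q)))) and ((not q) -> (not (y or q))))))) and ((not (y and q)) -> (((y or q) -> (not r)) and ((not (y or q)) -> ((((not q) -> (not r)) -> (y and (not r))) and ((not ((not q) -> (not r))) -> (not (r or (not q))))))))


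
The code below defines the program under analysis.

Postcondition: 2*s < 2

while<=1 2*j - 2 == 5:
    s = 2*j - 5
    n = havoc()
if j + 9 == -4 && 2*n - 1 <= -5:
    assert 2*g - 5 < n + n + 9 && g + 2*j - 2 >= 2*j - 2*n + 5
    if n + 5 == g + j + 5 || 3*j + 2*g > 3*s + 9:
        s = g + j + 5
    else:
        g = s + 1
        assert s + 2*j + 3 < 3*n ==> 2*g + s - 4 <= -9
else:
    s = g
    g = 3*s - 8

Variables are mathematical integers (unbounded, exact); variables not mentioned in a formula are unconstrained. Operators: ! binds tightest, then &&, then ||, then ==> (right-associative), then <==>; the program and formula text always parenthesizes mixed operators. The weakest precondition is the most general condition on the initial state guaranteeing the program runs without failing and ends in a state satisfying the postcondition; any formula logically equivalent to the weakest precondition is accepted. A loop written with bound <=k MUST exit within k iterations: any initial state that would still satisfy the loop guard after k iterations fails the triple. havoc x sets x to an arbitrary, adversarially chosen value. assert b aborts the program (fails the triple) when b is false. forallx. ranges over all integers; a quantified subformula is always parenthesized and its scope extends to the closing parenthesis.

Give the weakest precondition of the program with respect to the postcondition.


Working backward. After the program, 2*s < 2 must hold.
Then branch requires 2*g < 2*n + 14 && g + 2*n >= 7 && ((n == g + j || 2*g + 3*j > 3*s + 9) ==> 2*g + 2*j < -8) && ((!(n == g + j || 2*g + 3*j > 3*s + 9)) ==> ((2*j + s < 3*n - 3 ==> 3*s <= -7) && 2*s < 2)); else branch requires 2*g < 2.
Before the if: ((j == -13 && 2*n <= -4) ==> (2*g < 2*n + 14 && g + 2*n >= 7 && ((n == g + j || 2*g + 3*j > 3*s + 9) ==> 2*g + 2*j < -8) && ((!(n == g + j || 2*g + 3*j > 3*s + 9)) ==> ((2*j + s < 3*n - 3 ==> 3*s <= -7) && 2*s < 2)))) && ((!(j == -13 && 2*n <= -4)) ==> 2*g < 2)
Before the loop (bound <=1), unroll the exhaustion recursion (WP_0 = exit-now case; WP_j = one more guarded iteration, up to j = 1):
  WP_0: (!(2*j == 7)) && ((j == -13 && 2*n <= -4) ==> (2*g < 2*n + 14 && g + 2*n >= 7 && ((n == g + j || 2*g + 3*j > 3*s + 9) ==> 2*g + 2*j < -8) && ((!(n == g + j || 2*g + 3*j > 3*s + 9)) ==> ((2*j + s < 3*n - 3 ==> 3*s <= -7) && 2*s < 2)))) && ((!(j == -13 && 2*n <= -4)) ==> 2*g < 2)
  WP_1: (2*j == 7 ==> (forall n_1. ((!(2*j == 7)) && ((j == -13 && 2*n_1 <= -4) ==> (2*g < 2*n_1 + 14 && g + 2*n_1 >= 7 && ((n_1 == g + j || 2*g > 3*j - 6) ==> 2*g + 2*j < -8) && ((!(n_1 == g + j || 2*g > 3*j - 6)) ==> ((4*j < 3*n_1 + 2 ==> 6*j <= 8) && 4*j < 12)))) && ((!(j == -13 && 2*n_1 <= -4)) ==> 2*g < 2)))) && ((!(2*j == 7)) ==> (((j == -13 && 2*n <= -4) ==> (2*g < 2*n + 14 && g + 2*n >= 7 && ((n == g + j || 2*g + 3*j > 3*s + 9) ==> 2*g + 2*j < -8) && ((!(n == g + j || 2*g + 3*j > 3*s + 9)) ==> ((2*j + s < 3*n - 3 ==> 3*s <= -7) && 2*s < 2)))) && ((!(j == -13 && 2*n <= -4)) ==> 2*g < 2)))
So before the loop: (2*j == 7 ==> (forall n_1. ((!(2*j == 7)) && ((j == -13 && 2*n_1 <= -4) ==> (2*g < 2*n_1 + 14 && g + 2*n_1 >= 7 && ((n_1 == g + j || 2*g > 3*j - 6) ==> 2*g + 2*j < -8) && ((!(n_1 == g + j || 2*g > 3*j - 6)) ==> ((4*j < 3*n_1 + 2 ==> 6*j <= 8) && 4*j < 12)))) && ((!(j == -13 && 2*n_1 <= -4)) ==> 2*g < 2)))) && ((!(2*j == 7)) ==> (((j == -13 && 2*n <= -4) ==> (2*g < 2*n + 14 && g + 2*n >= 7 && ((n == g + j || 2*g + 3*j > 3*s + 9) ==> 2*g + 2*j < -8) && ((!(n == g + j || 2*g + 3*j > 3*s + 9)) ==> ((2*j + s < 3*n - 3 ==> 3*s <= -7) && 2*s < 2)))) && ((!(j == -13 && 2*n <= -4)) ==> 2*g < 2)))
Answer: WP = (2*j == 7 ==> (forall n_1. ((!(2*j == 7)) && ((j == -13 && 2*n_1 <= -4) ==> (2*g < 2*n_1 + 14 && g + 2*n_1 >= 7 && ((n_1 == g + j || 2*g > 3*j - 6) ==> 2*g + 2*j < -8) && ((!(n_1 == g + j || 2*g > 3*j - 6)) ==> ((4*j < 3*n_1 + 2 ==> 6*j <= 8) && 4*j < 12)))) && ((!(j == -13 && 2*n_1 <= -4)) ==> 2*g < 2)))) && ((!(2*j == 7)) ==> (((j == -13 && 2*n <= -4) ==> (2*g < 2*n + 14 && g + 2*n >= 7 && ((n == g + j || 2*g + 3*j > 3*s + 9) ==> 2*g + 2*j < -8) && ((!(n == g + j || 2*g + 3*j > 3*s + 9)) ==> ((2*j + s < 3*n - 3 ==> 3*s <= -7) && 2*s < 2)))) && ((!(j == -13 && 2*n <= -4)) ==> 2*g < 2)))
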